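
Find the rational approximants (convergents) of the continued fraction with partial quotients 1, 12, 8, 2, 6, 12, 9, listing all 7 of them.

Using the convergent recurrence p_i = a_i*p_{i-1} + p_{i-2}, q_i = a_i*q_{i-1} + q_{i-2} with p_{-2}=0, p_{-1}=1, q_{-2}=1, q_{-1}=0:
  i=0: a_0=1, p_0 = 1*1 + 0 = 1, q_0 = 1*0 + 1 = 1.
  i=1: a_1=12, p_1 = 12*1 + 1 = 13, q_1 = 12*1 + 0 = 12.
  i=2: a_2=8, p_2 = 8*13 + 1 = 105, q_2 = 8*12 + 1 = 97.
  i=3: a_3=2, p_3 = 2*105 + 13 = 223, q_3 = 2*97 + 12 = 206.
  i=4: a_4=6, p_4 = 6*223 + 105 = 1443, q_4 = 6*206 + 97 = 1333.
  i=5: a_5=12, p_5 = 12*1443 + 223 = 17539, q_5 = 12*1333 + 206 = 16202.
  i=6: a_6=9, p_6 = 9*17539 + 1443 = 159294, q_6 = 9*16202 + 1333 = 147151.

1/1, 13/12, 105/97, 223/206, 1443/1333, 17539/16202, 159294/147151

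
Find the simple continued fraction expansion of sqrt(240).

[15; (2, 30)]

Write x_i = (sqrt(240) + m_i)/d_i with (m_0, d_0) = (0, 1). a_0 = floor(sqrt(240)) = 15, since 15^2 = 225 <= 240 < 256 = 16^2.
Iterate m_{i+1} = d_i*a_i - m_i, d_{i+1} = (240 - m_{i+1}^2)/d_i, a_{i+1} = floor((a_0 + m_{i+1})/d_{i+1}):
  m_1 = 1*15 - 0 = 15, d_1 = (240 - 15^2)/1 = 15/1 = 15, a_1 = floor((15 + 15)/15) = 2.
  m_2 = 15*2 - 15 = 15, d_2 = (240 - 15^2)/15 = 15/15 = 1, a_2 = floor((15 + 15)/1) = 30.
  m_3 = 1*30 - 15 = 15, d_3 = (240 - 15^2)/1 = 15/1 = 15: (m_3, d_3) = (m_1, d_1) = (15, 15), so from here the quotients repeat a_1, a_2; the period length is 2.
Hence the expansion of sqrt(240) is a_0 = 15 followed by the repeating block 2, 30 (period 2).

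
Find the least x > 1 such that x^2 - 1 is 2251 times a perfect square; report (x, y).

(x, y) = (182330, 3843)

First expand sqrt(2251) as a continued fraction. With x_i = (sqrt(2251) + m_i)/d_i and (m_0, d_0) = (0, 1): a_0 = floor(sqrt(2251)) = 47, since 47^2 = 2209 <= 2251 < 2304 = 48^2.
Iterate m_{i+1} = d_i*a_i - m_i, d_{i+1} = (2251 - m_{i+1}^2)/d_i, a_{i+1} = floor((a_0 + m_{i+1})/d_{i+1}):
  m_1 = 1*47 - 0 = 47, d_1 = (2251 - 47^2)/1 = 42/1 = 42, a_1 = floor((47 + 47)/42) = 2.
  m_2 = 42*2 - 47 = 37, d_2 = (2251 - 37^2)/42 = 882/42 = 21, a_2 = floor((47 + 37)/21) = 4.
  m_3 = 21*4 - 37 = 47, d_3 = (2251 - 47^2)/21 = 42/21 = 2, a_3 = floor((47 + 47)/2) = 47.
  m_4 = 2*47 - 47 = 47, d_4 = (2251 - 47^2)/2 = 42/2 = 21, a_4 = floor((47 + 47)/21) = 4.
  m_5 = 21*4 - 47 = 37, d_5 = (2251 - 37^2)/21 = 882/21 = 42, a_5 = floor((47 + 37)/42) = 2.
  m_6 = 42*2 - 37 = 47, d_6 = (2251 - 47^2)/42 = 42/42 = 1, a_6 = floor((47 + 47)/1) = 94.
  m_7 = 1*94 - 47 = 47, d_7 = (2251 - 47^2)/1 = 42/1 = 42: (m_7, d_7) = (m_1, d_1) = (47, 42), so from here the quotients repeat a_1, ..., a_6; the period length is 6.
So sqrt(2251) = [47; (2, 4, 47, 4, 2, 94)] with period length k = 6.
k is even, so the fundamental solution of x^2 - 2251y^2 = 1 is (p_{k-1}, q_{k-1}) = (p_5, q_5); compute convergents through index 5.
Convergents (p_i = a_i*p_{i-1} + p_{i-2}, q_i = a_i*q_{i-1} + q_{i-2} with p_{-2}=0, p_{-1}=1, q_{-2}=1, q_{-1}=0):
  i=0: a_0=47, p_0 = 47*1 + 0 = 47, q_0 = 47*0 + 1 = 1.
  i=1: a_1=2, p_1 = 2*47 + 1 = 95, q_1 = 2*1 + 0 = 2.
  i=2: a_2=4, p_2 = 4*95 + 47 = 427, q_2 = 4*2 + 1 = 9.
  i=3: a_3=47, p_3 = 47*427 + 95 = 20164, q_3 = 47*9 + 2 = 425.
  i=4: a_4=4, p_4 = 4*20164 + 427 = 81083, q_4 = 4*425 + 9 = 1709.
  i=5: a_5=2, p_5 = 2*81083 + 20164 = 182330, q_5 = 2*1709 + 425 = 3843.
Check: 182330^2 - 2251*3843^2 = 33244228900 - 33244228899 = 1, so (x, y) = (182330, 3843) solves the equation, and by the theorem it is the least positive solution.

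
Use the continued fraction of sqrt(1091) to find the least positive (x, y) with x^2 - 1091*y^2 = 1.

(x, y) = (1090, 33)

First expand sqrt(1091) as a continued fraction. With x_i = (sqrt(1091) + m_i)/d_i and (m_0, d_0) = (0, 1): a_0 = floor(sqrt(1091)) = 33, since 33^2 = 1089 <= 1091 < 1156 = 34^2.
Iterate m_{i+1} = d_i*a_i - m_i, d_{i+1} = (1091 - m_{i+1}^2)/d_i, a_{i+1} = floor((a_0 + m_{i+1})/d_{i+1}):
  m_1 = 1*33 - 0 = 33, d_1 = (1091 - 33^2)/1 = 2/1 = 2, a_1 = floor((33 + 33)/2) = 33.
  m_2 = 2*33 - 33 = 33, d_2 = (1091 - 33^2)/2 = 2/2 = 1, a_2 = floor((33 + 33)/1) = 66.
  m_3 = 1*66 - 33 = 33, d_3 = (1091 - 33^2)/1 = 2/1 = 2: (m_3, d_3) = (m_1, d_1) = (33, 2), so from here the quotients repeat a_1, a_2; the period length is 2.
So sqrt(1091) = [33; (33, 66)] with period length k = 2.
k is even, so the fundamental solution of x^2 - 1091y^2 = 1 is (p_{k-1}, q_{k-1}) = (p_1, q_1); compute convergents through index 1.
Convergents (p_i = a_i*p_{i-1} + p_{i-2}, q_i = a_i*q_{i-1} + q_{i-2} with p_{-2}=0, p_{-1}=1, q_{-2}=1, q_{-1}=0):
  i=0: a_0=33, p_0 = 33*1 + 0 = 33, q_0 = 33*0 + 1 = 1.
  i=1: a_1=33, p_1 = 33*33 + 1 = 1090, q_1 = 33*1 + 0 = 33.
Check: 1090^2 - 1091*33^2 = 1188100 - 1188099 = 1, so (x, y) = (1090, 33) solves the equation, and by the theorem it is the least positive solution.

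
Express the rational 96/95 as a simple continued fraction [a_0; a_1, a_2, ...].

[1; 95]

Run the Euclidean algorithm on 96 and 95; the successive quotients are the partial quotients a_0, a_1, ... (each step inverts the fractional part left over by the previous one):
  96 = 1*95 + 1, so a_0 = 1.
  95 = 95*1 + 0, so a_1 = 95.
The remainder reaches 0 after 2 divisions, so the expansion has 2 partial quotients, read off in order.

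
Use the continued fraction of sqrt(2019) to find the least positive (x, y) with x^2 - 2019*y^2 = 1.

(x, y) = (674, 15)

First expand sqrt(2019) as a continued fraction. With x_i = (sqrt(2019) + m_i)/d_i and (m_0, d_0) = (0, 1): a_0 = floor(sqrt(2019)) = 44, since 44^2 = 1936 <= 2019 < 2025 = 45^2.
Iterate m_{i+1} = d_i*a_i - m_i, d_{i+1} = (2019 - m_{i+1}^2)/d_i, a_{i+1} = floor((a_0 + m_{i+1})/d_{i+1}):
  m_1 = 1*44 - 0 = 44, d_1 = (2019 - 44^2)/1 = 83/1 = 83, a_1 = floor((44 + 44)/83) = 1.
  m_2 = 83*1 - 44 = 39, d_2 = (2019 - 39^2)/83 = 498/83 = 6, a_2 = floor((44 + 39)/6) = 13.
  m_3 = 6*13 - 39 = 39, d_3 = (2019 - 39^2)/6 = 498/6 = 83, a_3 = floor((44 + 39)/83) = 1.
  m_4 = 83*1 - 39 = 44, d_4 = (2019 - 44^2)/83 = 83/83 = 1, a_4 = floor((44 + 44)/1) = 88.
  m_5 = 1*88 - 44 = 44, d_5 = (2019 - 44^2)/1 = 83/1 = 83: (m_5, d_5) = (m_1, d_1) = (44, 83), so from here the quotients repeat a_1, ..., a_4; the period length is 4.
So sqrt(2019) = [44; (1, 13, 1, 88)] with period length k = 4.
k is even, so the fundamental solution of x^2 - 2019y^2 = 1 is (p_{k-1}, q_{k-1}) = (p_3, q_3); compute convergents through index 3.
Convergents (p_i = a_i*p_{i-1} + p_{i-2}, q_i = a_i*q_{i-1} + q_{i-2} with p_{-2}=0, p_{-1}=1, q_{-2}=1, q_{-1}=0):
  i=0: a_0=44, p_0 = 44*1 + 0 = 44, q_0 = 44*0 + 1 = 1.
  i=1: a_1=1, p_1 = 1*44 + 1 = 45, q_1 = 1*1 + 0 = 1.
  i=2: a_2=13, p_2 = 13*45 + 44 = 629, q_2 = 13*1 + 1 = 14.
  i=3: a_3=1, p_3 = 1*629 + 45 = 674, q_3 = 1*14 + 1 = 15.
Check: 674^2 - 2019*15^2 = 454276 - 454275 = 1, so (x, y) = (674, 15) solves the equation, and by the theorem it is the least positive solution.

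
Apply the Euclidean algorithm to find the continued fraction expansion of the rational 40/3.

[13; 3]

Run the Euclidean algorithm on 40 and 3; the successive quotients are the partial quotients a_0, a_1, ... (each step inverts the fractional part left over by the previous one):
  40 = 13*3 + 1, so a_0 = 13.
  3 = 3*1 + 0, so a_1 = 3.
The remainder reaches 0 after 2 divisions, so the expansion has 2 partial quotients, read off in order.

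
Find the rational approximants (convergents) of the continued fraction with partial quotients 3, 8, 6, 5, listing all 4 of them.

Using the convergent recurrence p_i = a_i*p_{i-1} + p_{i-2}, q_i = a_i*q_{i-1} + q_{i-2} with p_{-2}=0, p_{-1}=1, q_{-2}=1, q_{-1}=0:
  i=0: a_0=3, p_0 = 3*1 + 0 = 3, q_0 = 3*0 + 1 = 1.
  i=1: a_1=8, p_1 = 8*3 + 1 = 25, q_1 = 8*1 + 0 = 8.
  i=2: a_2=6, p_2 = 6*25 + 3 = 153, q_2 = 6*8 + 1 = 49.
  i=3: a_3=5, p_3 = 5*153 + 25 = 790, q_3 = 5*49 + 8 = 253.

3/1, 25/8, 153/49, 790/253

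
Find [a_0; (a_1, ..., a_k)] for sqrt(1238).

Write x_i = (sqrt(1238) + m_i)/d_i with (m_0, d_0) = (0, 1). a_0 = floor(sqrt(1238)) = 35, since 35^2 = 1225 <= 1238 < 1296 = 36^2.
Iterate m_{i+1} = d_i*a_i - m_i, d_{i+1} = (1238 - m_{i+1}^2)/d_i, a_{i+1} = floor((a_0 + m_{i+1})/d_{i+1}):
  m_1 = 1*35 - 0 = 35, d_1 = (1238 - 35^2)/1 = 13/1 = 13, a_1 = floor((35 + 35)/13) = 5.
  m_2 = 13*5 - 35 = 30, d_2 = (1238 - 30^2)/13 = 338/13 = 26, a_2 = floor((35 + 30)/26) = 2.
  m_3 = 26*2 - 30 = 22, d_3 = (1238 - 22^2)/26 = 754/26 = 29, a_3 = floor((35 + 22)/29) = 1.
  m_4 = 29*1 - 22 = 7, d_4 = (1238 - 7^2)/29 = 1189/29 = 41, a_4 = floor((35 + 7)/41) = 1.
  m_5 = 41*1 - 7 = 34, d_5 = (1238 - 34^2)/41 = 82/41 = 2, a_5 = floor((35 + 34)/2) = 34.
  m_6 = 2*34 - 34 = 34, d_6 = (1238 - 34^2)/2 = 82/2 = 41, a_6 = floor((35 + 34)/41) = 1.
  m_7 = 41*1 - 34 = 7, d_7 = (1238 - 7^2)/41 = 1189/41 = 29, a_7 = floor((35 + 7)/29) = 1.
  m_8 = 29*1 - 7 = 22, d_8 = (1238 - 22^2)/29 = 754/29 = 26, a_8 = floor((35 + 22)/26) = 2.
  m_9 = 26*2 - 22 = 30, d_9 = (1238 - 30^2)/26 = 338/26 = 13, a_9 = floor((35 + 30)/13) = 5.
  m_10 = 13*5 - 30 = 35, d_10 = (1238 - 35^2)/13 = 13/13 = 1, a_10 = floor((35 + 35)/1) = 70.
  m_11 = 1*70 - 35 = 35, d_11 = (1238 - 35^2)/1 = 13/1 = 13: (m_11, d_11) = (m_1, d_1) = (35, 13), so from here the quotients repeat a_1, ..., a_10; the period length is 10.
Hence the expansion of sqrt(1238) is a_0 = 35 followed by the repeating block 5, 2, 1, 1, 34, 1, 1, 2, 5, 70 (period 10).

[35; (5, 2, 1, 1, 34, 1, 1, 2, 5, 70)]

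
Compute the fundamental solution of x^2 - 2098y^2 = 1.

First expand sqrt(2098) as a continued fraction. With x_i = (sqrt(2098) + m_i)/d_i and (m_0, d_0) = (0, 1): a_0 = floor(sqrt(2098)) = 45, since 45^2 = 2025 <= 2098 < 2116 = 46^2.
Iterate m_{i+1} = d_i*a_i - m_i, d_{i+1} = (2098 - m_{i+1}^2)/d_i, a_{i+1} = floor((a_0 + m_{i+1})/d_{i+1}):
  m_1 = 1*45 - 0 = 45, d_1 = (2098 - 45^2)/1 = 73/1 = 73, a_1 = floor((45 + 45)/73) = 1.
  m_2 = 73*1 - 45 = 28, d_2 = (2098 - 28^2)/73 = 1314/73 = 18, a_2 = floor((45 + 28)/18) = 4.
  m_3 = 18*4 - 28 = 44, d_3 = (2098 - 44^2)/18 = 162/18 = 9, a_3 = floor((45 + 44)/9) = 9.
  m_4 = 9*9 - 44 = 37, d_4 = (2098 - 37^2)/9 = 729/9 = 81, a_4 = floor((45 + 37)/81) = 1.
  m_5 = 81*1 - 37 = 44, d_5 = (2098 - 44^2)/81 = 162/81 = 2, a_5 = floor((45 + 44)/2) = 44.
  m_6 = 2*44 - 44 = 44, d_6 = (2098 - 44^2)/2 = 162/2 = 81, a_6 = floor((45 + 44)/81) = 1.
  m_7 = 81*1 - 44 = 37, d_7 = (2098 - 37^2)/81 = 729/81 = 9, a_7 = floor((45 + 37)/9) = 9.
  m_8 = 9*9 - 37 = 44, d_8 = (2098 - 44^2)/9 = 162/9 = 18, a_8 = floor((45 + 44)/18) = 4.
  m_9 = 18*4 - 44 = 28, d_9 = (2098 - 28^2)/18 = 1314/18 = 73, a_9 = floor((45 + 28)/73) = 1.
  m_10 = 73*1 - 28 = 45, d_10 = (2098 - 45^2)/73 = 73/73 = 1, a_10 = floor((45 + 45)/1) = 90.
  m_11 = 1*90 - 45 = 45, d_11 = (2098 - 45^2)/1 = 73/1 = 73: (m_11, d_11) = (m_1, d_1) = (45, 73), so from here the quotients repeat a_1, ..., a_10; the period length is 10.
So sqrt(2098) = [45; (1, 4, 9, 1, 44, 1, 9, 4, 1, 90)] with period length k = 10.
k is even, so the fundamental solution of x^2 - 2098y^2 = 1 is (p_{k-1}, q_{k-1}) = (p_9, q_9); compute convergents through index 9.
Convergents (p_i = a_i*p_{i-1} + p_{i-2}, q_i = a_i*q_{i-1} + q_{i-2} with p_{-2}=0, p_{-1}=1, q_{-2}=1, q_{-1}=0):
  i=0: a_0=45, p_0 = 45*1 + 0 = 45, q_0 = 45*0 + 1 = 1.
  i=1: a_1=1, p_1 = 1*45 + 1 = 46, q_1 = 1*1 + 0 = 1.
  i=2: a_2=4, p_2 = 4*46 + 45 = 229, q_2 = 4*1 + 1 = 5.
  i=3: a_3=9, p_3 = 9*229 + 46 = 2107, q_3 = 9*5 + 1 = 46.
  i=4: a_4=1, p_4 = 1*2107 + 229 = 2336, q_4 = 1*46 + 5 = 51.
  i=5: a_5=44, p_5 = 44*2336 + 2107 = 104891, q_5 = 44*51 + 46 = 2290.
  i=6: a_6=1, p_6 = 1*104891 + 2336 = 107227, q_6 = 1*2290 + 51 = 2341.
  i=7: a_7=9, p_7 = 9*107227 + 104891 = 1069934, q_7 = 9*2341 + 2290 = 23359.
  i=8: a_8=4, p_8 = 4*1069934 + 107227 = 4386963, q_8 = 4*23359 + 2341 = 95777.
  i=9: a_9=1, p_9 = 1*4386963 + 1069934 = 5456897, q_9 = 1*95777 + 23359 = 119136.
Check: 5456897^2 - 2098*119136^2 = 29777724868609 - 29777724868608 = 1, so (x, y) = (5456897, 119136) solves the equation, and by the theorem it is the least positive solution.

(x, y) = (5456897, 119136)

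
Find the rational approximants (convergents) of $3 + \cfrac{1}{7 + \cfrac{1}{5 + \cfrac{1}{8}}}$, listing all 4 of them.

3/1, 22/7, 113/36, 926/295

Using the convergent recurrence p_i = a_i*p_{i-1} + p_{i-2}, q_i = a_i*q_{i-1} + q_{i-2} with p_{-2}=0, p_{-1}=1, q_{-2}=1, q_{-1}=0:
  i=0: a_0=3, p_0 = 3*1 + 0 = 3, q_0 = 3*0 + 1 = 1.
  i=1: a_1=7, p_1 = 7*3 + 1 = 22, q_1 = 7*1 + 0 = 7.
  i=2: a_2=5, p_2 = 5*22 + 3 = 113, q_2 = 5*7 + 1 = 36.
  i=3: a_3=8, p_3 = 8*113 + 22 = 926, q_3 = 8*36 + 7 = 295.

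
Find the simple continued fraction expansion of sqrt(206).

[14; (2, 1, 5, 14, 5, 1, 2, 28)]

Write x_i = (sqrt(206) + m_i)/d_i with (m_0, d_0) = (0, 1). a_0 = floor(sqrt(206)) = 14, since 14^2 = 196 <= 206 < 225 = 15^2.
Iterate m_{i+1} = d_i*a_i - m_i, d_{i+1} = (206 - m_{i+1}^2)/d_i, a_{i+1} = floor((a_0 + m_{i+1})/d_{i+1}):
  m_1 = 1*14 - 0 = 14, d_1 = (206 - 14^2)/1 = 10/1 = 10, a_1 = floor((14 + 14)/10) = 2.
  m_2 = 10*2 - 14 = 6, d_2 = (206 - 6^2)/10 = 170/10 = 17, a_2 = floor((14 + 6)/17) = 1.
  m_3 = 17*1 - 6 = 11, d_3 = (206 - 11^2)/17 = 85/17 = 5, a_3 = floor((14 + 11)/5) = 5.
  m_4 = 5*5 - 11 = 14, d_4 = (206 - 14^2)/5 = 10/5 = 2, a_4 = floor((14 + 14)/2) = 14.
  m_5 = 2*14 - 14 = 14, d_5 = (206 - 14^2)/2 = 10/2 = 5, a_5 = floor((14 + 14)/5) = 5.
  m_6 = 5*5 - 14 = 11, d_6 = (206 - 11^2)/5 = 85/5 = 17, a_6 = floor((14 + 11)/17) = 1.
  m_7 = 17*1 - 11 = 6, d_7 = (206 - 6^2)/17 = 170/17 = 10, a_7 = floor((14 + 6)/10) = 2.
  m_8 = 10*2 - 6 = 14, d_8 = (206 - 14^2)/10 = 10/10 = 1, a_8 = floor((14 + 14)/1) = 28.
  m_9 = 1*28 - 14 = 14, d_9 = (206 - 14^2)/1 = 10/1 = 10: (m_9, d_9) = (m_1, d_1) = (14, 10), so from here the quotients repeat a_1, ..., a_8; the period length is 8.
Hence the expansion of sqrt(206) is a_0 = 14 followed by the repeating block 2, 1, 5, 14, 5, 1, 2, 28 (period 8).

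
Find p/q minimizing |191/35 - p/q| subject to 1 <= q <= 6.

Expand x = 191/35 as a continued fraction with the Euclidean algorithm:
  191 = 5*35 + 16, so a_0 = 5.
  35 = 2*16 + 3, so a_1 = 2.
  16 = 5*3 + 1, so a_2 = 5.
  3 = 3*1 + 0, so a_3 = 3.
so x = [5; 2, 5, 3].
Convergents (p_i = a_i*p_{i-1} + p_{i-2}, q_i = a_i*q_{i-1} + q_{i-2} with p_{-2}=0, p_{-1}=1, q_{-2}=1, q_{-1}=0), until the denominator exceeds 6:
  i=0: a_0=5, p_0 = 5*1 + 0 = 5, q_0 = 5*0 + 1 = 1.
  i=1: a_1=2, p_1 = 2*5 + 1 = 11, q_1 = 2*1 + 0 = 2.
  i=2: a_2=5, p_2 = 5*11 + 5 = 60, q_2 = 5*2 + 1 = 11.
q_2 = 11 > 6, so the last convergent with denominator <= 6 is p_1/q_1 = 11/2.
The closest fraction with denominator <= 6 is either p_1/q_1 or the intermediate fraction (k*p_1 + p_0)/(k*q_1 + q_0) with the largest k >= 1 whose denominator stays <= 6; these approach x as k grows, and every other convergent or intermediate fraction in range is farther away.
Largest k: floor((6 - q_0)/q_1) = floor((6 - 1)/2) = 2.
That gives (2*11 + 5)/(2*2 + 1) = 27/5.
Compare the errors: |x - 11/2| = |191*2 - 11*35|/(35*2) = 3/70, and |x - 27/5| = |191*5 - 27*35|/(35*5) = 10/175.
Cross-multiplying, 3*175 = 525 < 700 = 10*70, so 3/70 is smaller: the convergent 11/2 is closer to x than 27/5.

11/2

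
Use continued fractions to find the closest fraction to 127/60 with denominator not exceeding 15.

19/9

Expand x = 127/60 as a continued fraction with the Euclidean algorithm:
  127 = 2*60 + 7, so a_0 = 2.
  60 = 8*7 + 4, so a_1 = 8.
  7 = 1*4 + 3, so a_2 = 1.
  4 = 1*3 + 1, so a_3 = 1.
  3 = 3*1 + 0, so a_4 = 3.
so x = [2; 8, 1, 1, 3].
Convergents (p_i = a_i*p_{i-1} + p_{i-2}, q_i = a_i*q_{i-1} + q_{i-2} with p_{-2}=0, p_{-1}=1, q_{-2}=1, q_{-1}=0), until the denominator exceeds 15:
  i=0: a_0=2, p_0 = 2*1 + 0 = 2, q_0 = 2*0 + 1 = 1.
  i=1: a_1=8, p_1 = 8*2 + 1 = 17, q_1 = 8*1 + 0 = 8.
  i=2: a_2=1, p_2 = 1*17 + 2 = 19, q_2 = 1*8 + 1 = 9.
  i=3: a_3=1, p_3 = 1*19 + 17 = 36, q_3 = 1*9 + 8 = 17.
q_3 = 17 > 15, so the last convergent with denominator <= 15 is p_2/q_2 = 19/9.
The closest fraction with denominator <= 15 is either p_2/q_2 or the intermediate fraction (k*p_2 + p_1)/(k*q_2 + q_1) with the largest k >= 1 whose denominator stays <= 15; these approach x as k grows, and every other convergent or intermediate fraction in range is farther away.
Largest k: floor((15 - q_1)/q_2) = floor((15 - 8)/9) = 0.
Since k = 0, no intermediate fraction beyond p_2/q_2 has denominator <= 15, so the convergent 19/9 is the closest (its error is |127*9 - 19*60|/(60*9) = 3/540).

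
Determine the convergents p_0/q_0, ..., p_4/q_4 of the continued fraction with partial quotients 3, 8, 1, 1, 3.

3/1, 25/8, 28/9, 53/17, 187/60

Using the convergent recurrence p_i = a_i*p_{i-1} + p_{i-2}, q_i = a_i*q_{i-1} + q_{i-2} with p_{-2}=0, p_{-1}=1, q_{-2}=1, q_{-1}=0:
  i=0: a_0=3, p_0 = 3*1 + 0 = 3, q_0 = 3*0 + 1 = 1.
  i=1: a_1=8, p_1 = 8*3 + 1 = 25, q_1 = 8*1 + 0 = 8.
  i=2: a_2=1, p_2 = 1*25 + 3 = 28, q_2 = 1*8 + 1 = 9.
  i=3: a_3=1, p_3 = 1*28 + 25 = 53, q_3 = 1*9 + 8 = 17.
  i=4: a_4=3, p_4 = 3*53 + 28 = 187, q_4 = 3*17 + 9 = 60.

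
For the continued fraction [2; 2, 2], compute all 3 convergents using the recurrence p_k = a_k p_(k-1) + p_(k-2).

Using the convergent recurrence p_i = a_i*p_{i-1} + p_{i-2}, q_i = a_i*q_{i-1} + q_{i-2} with p_{-2}=0, p_{-1}=1, q_{-2}=1, q_{-1}=0:
  i=0: a_0=2, p_0 = 2*1 + 0 = 2, q_0 = 2*0 + 1 = 1.
  i=1: a_1=2, p_1 = 2*2 + 1 = 5, q_1 = 2*1 + 0 = 2.
  i=2: a_2=2, p_2 = 2*5 + 2 = 12, q_2 = 2*2 + 1 = 5.

2/1, 5/2, 12/5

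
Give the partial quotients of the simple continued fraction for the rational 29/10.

[2; 1, 9]

Run the Euclidean algorithm on 29 and 10; the successive quotients are the partial quotients a_0, a_1, ... (each step inverts the fractional part left over by the previous one):
  29 = 2*10 + 9, so a_0 = 2.
  10 = 1*9 + 1, so a_1 = 1.
  9 = 9*1 + 0, so a_2 = 9.
The remainder reaches 0 after 3 divisions, so the expansion has 3 partial quotients, read off in order.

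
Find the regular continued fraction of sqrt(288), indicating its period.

Write x_i = (sqrt(288) + m_i)/d_i with (m_0, d_0) = (0, 1). a_0 = floor(sqrt(288)) = 16, since 16^2 = 256 <= 288 < 289 = 17^2.
Iterate m_{i+1} = d_i*a_i - m_i, d_{i+1} = (288 - m_{i+1}^2)/d_i, a_{i+1} = floor((a_0 + m_{i+1})/d_{i+1}):
  m_1 = 1*16 - 0 = 16, d_1 = (288 - 16^2)/1 = 32/1 = 32, a_1 = floor((16 + 16)/32) = 1.
  m_2 = 32*1 - 16 = 16, d_2 = (288 - 16^2)/32 = 32/32 = 1, a_2 = floor((16 + 16)/1) = 32.
  m_3 = 1*32 - 16 = 16, d_3 = (288 - 16^2)/1 = 32/1 = 32: (m_3, d_3) = (m_1, d_1) = (16, 32), so from here the quotients repeat a_1, a_2; the period length is 2.
Hence the expansion of sqrt(288) is a_0 = 16 followed by the repeating block 1, 32 (period 2).

[16; (1, 32)]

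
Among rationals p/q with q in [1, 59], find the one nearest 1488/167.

499/56

Expand x = 1488/167 as a continued fraction with the Euclidean algorithm:
  1488 = 8*167 + 152, so a_0 = 8.
  167 = 1*152 + 15, so a_1 = 1.
  152 = 10*15 + 2, so a_2 = 10.
  15 = 7*2 + 1, so a_3 = 7.
  2 = 2*1 + 0, so a_4 = 2.
so x = [8; 1, 10, 7, 2].
Convergents (p_i = a_i*p_{i-1} + p_{i-2}, q_i = a_i*q_{i-1} + q_{i-2} with p_{-2}=0, p_{-1}=1, q_{-2}=1, q_{-1}=0), until the denominator exceeds 59:
  i=0: a_0=8, p_0 = 8*1 + 0 = 8, q_0 = 8*0 + 1 = 1.
  i=1: a_1=1, p_1 = 1*8 + 1 = 9, q_1 = 1*1 + 0 = 1.
  i=2: a_2=10, p_2 = 10*9 + 8 = 98, q_2 = 10*1 + 1 = 11.
  i=3: a_3=7, p_3 = 7*98 + 9 = 695, q_3 = 7*11 + 1 = 78.
q_3 = 78 > 59, so the last convergent with denominator <= 59 is p_2/q_2 = 98/11.
The closest fraction with denominator <= 59 is either p_2/q_2 or the intermediate fraction (k*p_2 + p_1)/(k*q_2 + q_1) with the largest k >= 1 whose denominator stays <= 59; these approach x as k grows, and every other convergent or intermediate fraction in range is farther away.
Largest k: floor((59 - q_1)/q_2) = floor((59 - 1)/11) = 5.
That gives (5*98 + 9)/(5*11 + 1) = 499/56.
Compare the errors: |x - 98/11| = |1488*11 - 98*167|/(167*11) = 2/1837, and |x - 499/56| = |1488*56 - 499*167|/(167*56) = 5/9352.
Cross-multiplying, 5*1837 = 9185 < 18704 = 2*9352, so 5/9352 is smaller: the intermediate fraction 499/56 is closer to x than 98/11.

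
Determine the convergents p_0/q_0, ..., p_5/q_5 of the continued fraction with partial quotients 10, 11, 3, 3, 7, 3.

Using the convergent recurrence p_i = a_i*p_{i-1} + p_{i-2}, q_i = a_i*q_{i-1} + q_{i-2} with p_{-2}=0, p_{-1}=1, q_{-2}=1, q_{-1}=0:
  i=0: a_0=10, p_0 = 10*1 + 0 = 10, q_0 = 10*0 + 1 = 1.
  i=1: a_1=11, p_1 = 11*10 + 1 = 111, q_1 = 11*1 + 0 = 11.
  i=2: a_2=3, p_2 = 3*111 + 10 = 343, q_2 = 3*11 + 1 = 34.
  i=3: a_3=3, p_3 = 3*343 + 111 = 1140, q_3 = 3*34 + 11 = 113.
  i=4: a_4=7, p_4 = 7*1140 + 343 = 8323, q_4 = 7*113 + 34 = 825.
  i=5: a_5=3, p_5 = 3*8323 + 1140 = 26109, q_5 = 3*825 + 113 = 2588.

10/1, 111/11, 343/34, 1140/113, 8323/825, 26109/2588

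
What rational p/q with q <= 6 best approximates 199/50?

Expand x = 199/50 as a continued fraction with the Euclidean algorithm:
  199 = 3*50 + 49, so a_0 = 3.
  50 = 1*49 + 1, so a_1 = 1.
  49 = 49*1 + 0, so a_2 = 49.
so x = [3; 1, 49].
Convergents (p_i = a_i*p_{i-1} + p_{i-2}, q_i = a_i*q_{i-1} + q_{i-2} with p_{-2}=0, p_{-1}=1, q_{-2}=1, q_{-1}=0), until the denominator exceeds 6:
  i=0: a_0=3, p_0 = 3*1 + 0 = 3, q_0 = 3*0 + 1 = 1.
  i=1: a_1=1, p_1 = 1*3 + 1 = 4, q_1 = 1*1 + 0 = 1.
  i=2: a_2=49, p_2 = 49*4 + 3 = 199, q_2 = 49*1 + 1 = 50.
q_2 = 50 > 6, so the last convergent with denominator <= 6 is p_1/q_1 = 4/1.
The closest fraction with denominator <= 6 is either p_1/q_1 or the intermediate fraction (k*p_1 + p_0)/(k*q_1 + q_0) with the largest k >= 1 whose denominator stays <= 6; these approach x as k grows, and every other convergent or intermediate fraction in range is farther away.
Largest k: floor((6 - q_0)/q_1) = floor((6 - 1)/1) = 5.
That gives (5*4 + 3)/(5*1 + 1) = 23/6.
Compare the errors: |x - 4/1| = |199*1 - 4*50|/(50*1) = 1/50, and |x - 23/6| = |199*6 - 23*50|/(50*6) = 44/300.
Cross-multiplying, 1*300 = 300 < 2200 = 44*50, so 1/50 is smaller: the convergent 4/1 is closer to x than 23/6.

4/1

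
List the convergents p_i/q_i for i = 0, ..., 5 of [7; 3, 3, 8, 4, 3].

Using the convergent recurrence p_i = a_i*p_{i-1} + p_{i-2}, q_i = a_i*q_{i-1} + q_{i-2} with p_{-2}=0, p_{-1}=1, q_{-2}=1, q_{-1}=0:
  i=0: a_0=7, p_0 = 7*1 + 0 = 7, q_0 = 7*0 + 1 = 1.
  i=1: a_1=3, p_1 = 3*7 + 1 = 22, q_1 = 3*1 + 0 = 3.
  i=2: a_2=3, p_2 = 3*22 + 7 = 73, q_2 = 3*3 + 1 = 10.
  i=3: a_3=8, p_3 = 8*73 + 22 = 606, q_3 = 8*10 + 3 = 83.
  i=4: a_4=4, p_4 = 4*606 + 73 = 2497, q_4 = 4*83 + 10 = 342.
  i=5: a_5=3, p_5 = 3*2497 + 606 = 8097, q_5 = 3*342 + 83 = 1109.

7/1, 22/3, 73/10, 606/83, 2497/342, 8097/1109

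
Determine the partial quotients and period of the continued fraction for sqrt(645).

Write x_i = (sqrt(645) + m_i)/d_i with (m_0, d_0) = (0, 1). a_0 = floor(sqrt(645)) = 25, since 25^2 = 625 <= 645 < 676 = 26^2.
Iterate m_{i+1} = d_i*a_i - m_i, d_{i+1} = (645 - m_{i+1}^2)/d_i, a_{i+1} = floor((a_0 + m_{i+1})/d_{i+1}):
  m_1 = 1*25 - 0 = 25, d_1 = (645 - 25^2)/1 = 20/1 = 20, a_1 = floor((25 + 25)/20) = 2.
  m_2 = 20*2 - 25 = 15, d_2 = (645 - 15^2)/20 = 420/20 = 21, a_2 = floor((25 + 15)/21) = 1.
  m_3 = 21*1 - 15 = 6, d_3 = (645 - 6^2)/21 = 609/21 = 29, a_3 = floor((25 + 6)/29) = 1.
  m_4 = 29*1 - 6 = 23, d_4 = (645 - 23^2)/29 = 116/29 = 4, a_4 = floor((25 + 23)/4) = 12.
  m_5 = 4*12 - 23 = 25, d_5 = (645 - 25^2)/4 = 20/4 = 5, a_5 = floor((25 + 25)/5) = 10.
  m_6 = 5*10 - 25 = 25, d_6 = (645 - 25^2)/5 = 20/5 = 4, a_6 = floor((25 + 25)/4) = 12.
  m_7 = 4*12 - 25 = 23, d_7 = (645 - 23^2)/4 = 116/4 = 29, a_7 = floor((25 + 23)/29) = 1.
  m_8 = 29*1 - 23 = 6, d_8 = (645 - 6^2)/29 = 609/29 = 21, a_8 = floor((25 + 6)/21) = 1.
  m_9 = 21*1 - 6 = 15, d_9 = (645 - 15^2)/21 = 420/21 = 20, a_9 = floor((25 + 15)/20) = 2.
  m_10 = 20*2 - 15 = 25, d_10 = (645 - 25^2)/20 = 20/20 = 1, a_10 = floor((25 + 25)/1) = 50.
  m_11 = 1*50 - 25 = 25, d_11 = (645 - 25^2)/1 = 20/1 = 20: (m_11, d_11) = (m_1, d_1) = (25, 20), so from here the quotients repeat a_1, ..., a_10; the period length is 10.
Hence the expansion of sqrt(645) is a_0 = 25 followed by the repeating block 2, 1, 1, 12, 10, 12, 1, 1, 2, 50 (period 10).

[25; (2, 1, 1, 12, 10, 12, 1, 1, 2, 50)]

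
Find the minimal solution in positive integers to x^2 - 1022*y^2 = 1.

(x, y) = (1023, 32)

First expand sqrt(1022) as a continued fraction. With x_i = (sqrt(1022) + m_i)/d_i and (m_0, d_0) = (0, 1): a_0 = floor(sqrt(1022)) = 31, since 31^2 = 961 <= 1022 < 1024 = 32^2.
Iterate m_{i+1} = d_i*a_i - m_i, d_{i+1} = (1022 - m_{i+1}^2)/d_i, a_{i+1} = floor((a_0 + m_{i+1})/d_{i+1}):
  m_1 = 1*31 - 0 = 31, d_1 = (1022 - 31^2)/1 = 61/1 = 61, a_1 = floor((31 + 31)/61) = 1.
  m_2 = 61*1 - 31 = 30, d_2 = (1022 - 30^2)/61 = 122/61 = 2, a_2 = floor((31 + 30)/2) = 30.
  m_3 = 2*30 - 30 = 30, d_3 = (1022 - 30^2)/2 = 122/2 = 61, a_3 = floor((31 + 30)/61) = 1.
  m_4 = 61*1 - 30 = 31, d_4 = (1022 - 31^2)/61 = 61/61 = 1, a_4 = floor((31 + 31)/1) = 62.
  m_5 = 1*62 - 31 = 31, d_5 = (1022 - 31^2)/1 = 61/1 = 61: (m_5, d_5) = (m_1, d_1) = (31, 61), so from here the quotients repeat a_1, ..., a_4; the period length is 4.
So sqrt(1022) = [31; (1, 30, 1, 62)] with period length k = 4.
k is even, so the fundamental solution of x^2 - 1022y^2 = 1 is (p_{k-1}, q_{k-1}) = (p_3, q_3); compute convergents through index 3.
Convergents (p_i = a_i*p_{i-1} + p_{i-2}, q_i = a_i*q_{i-1} + q_{i-2} with p_{-2}=0, p_{-1}=1, q_{-2}=1, q_{-1}=0):
  i=0: a_0=31, p_0 = 31*1 + 0 = 31, q_0 = 31*0 + 1 = 1.
  i=1: a_1=1, p_1 = 1*31 + 1 = 32, q_1 = 1*1 + 0 = 1.
  i=2: a_2=30, p_2 = 30*32 + 31 = 991, q_2 = 30*1 + 1 = 31.
  i=3: a_3=1, p_3 = 1*991 + 32 = 1023, q_3 = 1*31 + 1 = 32.
Check: 1023^2 - 1022*32^2 = 1046529 - 1046528 = 1, so (x, y) = (1023, 32) solves the equation, and by the theorem it is the least positive solution.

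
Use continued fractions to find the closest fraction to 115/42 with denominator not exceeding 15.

Expand x = 115/42 as a continued fraction with the Euclidean algorithm:
  115 = 2*42 + 31, so a_0 = 2.
  42 = 1*31 + 11, so a_1 = 1.
  31 = 2*11 + 9, so a_2 = 2.
  11 = 1*9 + 2, so a_3 = 1.
  9 = 4*2 + 1, so a_4 = 4.
  2 = 2*1 + 0, so a_5 = 2.
so x = [2; 1, 2, 1, 4, 2].
Convergents (p_i = a_i*p_{i-1} + p_{i-2}, q_i = a_i*q_{i-1} + q_{i-2} with p_{-2}=0, p_{-1}=1, q_{-2}=1, q_{-1}=0), until the denominator exceeds 15:
  i=0: a_0=2, p_0 = 2*1 + 0 = 2, q_0 = 2*0 + 1 = 1.
  i=1: a_1=1, p_1 = 1*2 + 1 = 3, q_1 = 1*1 + 0 = 1.
  i=2: a_2=2, p_2 = 2*3 + 2 = 8, q_2 = 2*1 + 1 = 3.
  i=3: a_3=1, p_3 = 1*8 + 3 = 11, q_3 = 1*3 + 1 = 4.
  i=4: a_4=4, p_4 = 4*11 + 8 = 52, q_4 = 4*4 + 3 = 19.
q_4 = 19 > 15, so the last convergent with denominator <= 15 is p_3/q_3 = 11/4.
The closest fraction with denominator <= 15 is either p_3/q_3 or the intermediate fraction (k*p_3 + p_2)/(k*q_3 + q_2) with the largest k >= 1 whose denominator stays <= 15; these approach x as k grows, and every other convergent or intermediate fraction in range is farther away.
Largest k: floor((15 - q_2)/q_3) = floor((15 - 3)/4) = 3.
That gives (3*11 + 8)/(3*4 + 3) = 41/15.
Compare the errors: |x - 11/4| = |115*4 - 11*42|/(42*4) = 2/168, and |x - 41/15| = |115*15 - 41*42|/(42*15) = 3/630.
Cross-multiplying, 3*168 = 504 < 1260 = 2*630, so 3/630 is smaller: the intermediate fraction 41/15 is closer to x than 11/4.

41/15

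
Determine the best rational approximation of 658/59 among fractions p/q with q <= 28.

Expand x = 658/59 as a continued fraction with the Euclidean algorithm:
  658 = 11*59 + 9, so a_0 = 11.
  59 = 6*9 + 5, so a_1 = 6.
  9 = 1*5 + 4, so a_2 = 1.
  5 = 1*4 + 1, so a_3 = 1.
  4 = 4*1 + 0, so a_4 = 4.
so x = [11; 6, 1, 1, 4].
Convergents (p_i = a_i*p_{i-1} + p_{i-2}, q_i = a_i*q_{i-1} + q_{i-2} with p_{-2}=0, p_{-1}=1, q_{-2}=1, q_{-1}=0), until the denominator exceeds 28:
  i=0: a_0=11, p_0 = 11*1 + 0 = 11, q_0 = 11*0 + 1 = 1.
  i=1: a_1=6, p_1 = 6*11 + 1 = 67, q_1 = 6*1 + 0 = 6.
  i=2: a_2=1, p_2 = 1*67 + 11 = 78, q_2 = 1*6 + 1 = 7.
  i=3: a_3=1, p_3 = 1*78 + 67 = 145, q_3 = 1*7 + 6 = 13.
  i=4: a_4=4, p_4 = 4*145 + 78 = 658, q_4 = 4*13 + 7 = 59.
q_4 = 59 > 28, so the last convergent with denominator <= 28 is p_3/q_3 = 145/13.
The closest fraction with denominator <= 28 is either p_3/q_3 or the intermediate fraction (k*p_3 + p_2)/(k*q_3 + q_2) with the largest k >= 1 whose denominator stays <= 28; these approach x as k grows, and every other convergent or intermediate fraction in range is farther away.
Largest k: floor((28 - q_2)/q_3) = floor((28 - 7)/13) = 1.
That gives (1*145 + 78)/(1*13 + 7) = 223/20.
Compare the errors: |x - 145/13| = |658*13 - 145*59|/(59*13) = 1/767, and |x - 223/20| = |658*20 - 223*59|/(59*20) = 3/1180.
Cross-multiplying, 1*1180 = 1180 < 2301 = 3*767, so 1/767 is smaller: the convergent 145/13 is closer to x than 223/20.

145/13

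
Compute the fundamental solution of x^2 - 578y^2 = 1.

First expand sqrt(578) as a continued fraction. With x_i = (sqrt(578) + m_i)/d_i and (m_0, d_0) = (0, 1): a_0 = floor(sqrt(578)) = 24, since 24^2 = 576 <= 578 < 625 = 25^2.
Iterate m_{i+1} = d_i*a_i - m_i, d_{i+1} = (578 - m_{i+1}^2)/d_i, a_{i+1} = floor((a_0 + m_{i+1})/d_{i+1}):
  m_1 = 1*24 - 0 = 24, d_1 = (578 - 24^2)/1 = 2/1 = 2, a_1 = floor((24 + 24)/2) = 24.
  m_2 = 2*24 - 24 = 24, d_2 = (578 - 24^2)/2 = 2/2 = 1, a_2 = floor((24 + 24)/1) = 48.
  m_3 = 1*48 - 24 = 24, d_3 = (578 - 24^2)/1 = 2/1 = 2: (m_3, d_3) = (m_1, d_1) = (24, 2), so from here the quotients repeat a_1, a_2; the period length is 2.
So sqrt(578) = [24; (24, 48)] with period length k = 2.
k is even, so the fundamental solution of x^2 - 578y^2 = 1 is (p_{k-1}, q_{k-1}) = (p_1, q_1); compute convergents through index 1.
Convergents (p_i = a_i*p_{i-1} + p_{i-2}, q_i = a_i*q_{i-1} + q_{i-2} with p_{-2}=0, p_{-1}=1, q_{-2}=1, q_{-1}=0):
  i=0: a_0=24, p_0 = 24*1 + 0 = 24, q_0 = 24*0 + 1 = 1.
  i=1: a_1=24, p_1 = 24*24 + 1 = 577, q_1 = 24*1 + 0 = 24.
Check: 577^2 - 578*24^2 = 332929 - 332928 = 1, so (x, y) = (577, 24) solves the equation, and by the theorem it is the least positive solution.

(x, y) = (577, 24)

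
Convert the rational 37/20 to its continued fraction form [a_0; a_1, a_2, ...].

Run the Euclidean algorithm on 37 and 20; the successive quotients are the partial quotients a_0, a_1, ... (each step inverts the fractional part left over by the previous one):
  37 = 1*20 + 17, so a_0 = 1.
  20 = 1*17 + 3, so a_1 = 1.
  17 = 5*3 + 2, so a_2 = 5.
  3 = 1*2 + 1, so a_3 = 1.
  2 = 2*1 + 0, so a_4 = 2.
The remainder reaches 0 after 5 divisions, so the expansion has 5 partial quotients, read off in order.

[1; 1, 5, 1, 2]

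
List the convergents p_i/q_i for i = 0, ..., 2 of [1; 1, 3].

1/1, 2/1, 7/4

Using the convergent recurrence p_i = a_i*p_{i-1} + p_{i-2}, q_i = a_i*q_{i-1} + q_{i-2} with p_{-2}=0, p_{-1}=1, q_{-2}=1, q_{-1}=0:
  i=0: a_0=1, p_0 = 1*1 + 0 = 1, q_0 = 1*0 + 1 = 1.
  i=1: a_1=1, p_1 = 1*1 + 1 = 2, q_1 = 1*1 + 0 = 1.
  i=2: a_2=3, p_2 = 3*2 + 1 = 7, q_2 = 3*1 + 1 = 4.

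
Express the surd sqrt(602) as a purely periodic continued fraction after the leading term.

[24; (1, 1, 6, 1, 1, 48)]

Write x_i = (sqrt(602) + m_i)/d_i with (m_0, d_0) = (0, 1). a_0 = floor(sqrt(602)) = 24, since 24^2 = 576 <= 602 < 625 = 25^2.
Iterate m_{i+1} = d_i*a_i - m_i, d_{i+1} = (602 - m_{i+1}^2)/d_i, a_{i+1} = floor((a_0 + m_{i+1})/d_{i+1}):
  m_1 = 1*24 - 0 = 24, d_1 = (602 - 24^2)/1 = 26/1 = 26, a_1 = floor((24 + 24)/26) = 1.
  m_2 = 26*1 - 24 = 2, d_2 = (602 - 2^2)/26 = 598/26 = 23, a_2 = floor((24 + 2)/23) = 1.
  m_3 = 23*1 - 2 = 21, d_3 = (602 - 21^2)/23 = 161/23 = 7, a_3 = floor((24 + 21)/7) = 6.
  m_4 = 7*6 - 21 = 21, d_4 = (602 - 21^2)/7 = 161/7 = 23, a_4 = floor((24 + 21)/23) = 1.
  m_5 = 23*1 - 21 = 2, d_5 = (602 - 2^2)/23 = 598/23 = 26, a_5 = floor((24 + 2)/26) = 1.
  m_6 = 26*1 - 2 = 24, d_6 = (602 - 24^2)/26 = 26/26 = 1, a_6 = floor((24 + 24)/1) = 48.
  m_7 = 1*48 - 24 = 24, d_7 = (602 - 24^2)/1 = 26/1 = 26: (m_7, d_7) = (m_1, d_1) = (24, 26), so from here the quotients repeat a_1, ..., a_6; the period length is 6.
Hence the expansion of sqrt(602) is a_0 = 24 followed by the repeating block 1, 1, 6, 1, 1, 48 (period 6).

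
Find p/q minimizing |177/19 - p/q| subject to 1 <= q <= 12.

93/10

Expand x = 177/19 as a continued fraction with the Euclidean algorithm:
  177 = 9*19 + 6, so a_0 = 9.
  19 = 3*6 + 1, so a_1 = 3.
  6 = 6*1 + 0, so a_2 = 6.
so x = [9; 3, 6].
Convergents (p_i = a_i*p_{i-1} + p_{i-2}, q_i = a_i*q_{i-1} + q_{i-2} with p_{-2}=0, p_{-1}=1, q_{-2}=1, q_{-1}=0), until the denominator exceeds 12:
  i=0: a_0=9, p_0 = 9*1 + 0 = 9, q_0 = 9*0 + 1 = 1.
  i=1: a_1=3, p_1 = 3*9 + 1 = 28, q_1 = 3*1 + 0 = 3.
  i=2: a_2=6, p_2 = 6*28 + 9 = 177, q_2 = 6*3 + 1 = 19.
q_2 = 19 > 12, so the last convergent with denominator <= 12 is p_1/q_1 = 28/3.
The closest fraction with denominator <= 12 is either p_1/q_1 or the intermediate fraction (k*p_1 + p_0)/(k*q_1 + q_0) with the largest k >= 1 whose denominator stays <= 12; these approach x as k grows, and every other convergent or intermediate fraction in range is farther away.
Largest k: floor((12 - q_0)/q_1) = floor((12 - 1)/3) = 3.
That gives (3*28 + 9)/(3*3 + 1) = 93/10.
Compare the errors: |x - 28/3| = |177*3 - 28*19|/(19*3) = 1/57, and |x - 93/10| = |177*10 - 93*19|/(19*10) = 3/190.
Cross-multiplying, 3*57 = 171 < 190 = 1*190, so 3/190 is smaller: the intermediate fraction 93/10 is closer to x than 28/3.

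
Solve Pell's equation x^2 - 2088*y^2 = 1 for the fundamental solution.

First expand sqrt(2088) as a continued fraction. With x_i = (sqrt(2088) + m_i)/d_i and (m_0, d_0) = (0, 1): a_0 = floor(sqrt(2088)) = 45, since 45^2 = 2025 <= 2088 < 2116 = 46^2.
Iterate m_{i+1} = d_i*a_i - m_i, d_{i+1} = (2088 - m_{i+1}^2)/d_i, a_{i+1} = floor((a_0 + m_{i+1})/d_{i+1}):
  m_1 = 1*45 - 0 = 45, d_1 = (2088 - 45^2)/1 = 63/1 = 63, a_1 = floor((45 + 45)/63) = 1.
  m_2 = 63*1 - 45 = 18, d_2 = (2088 - 18^2)/63 = 1764/63 = 28, a_2 = floor((45 + 18)/28) = 2.
  m_3 = 28*2 - 18 = 38, d_3 = (2088 - 38^2)/28 = 644/28 = 23, a_3 = floor((45 + 38)/23) = 3.
  m_4 = 23*3 - 38 = 31, d_4 = (2088 - 31^2)/23 = 1127/23 = 49, a_4 = floor((45 + 31)/49) = 1.
  m_5 = 49*1 - 31 = 18, d_5 = (2088 - 18^2)/49 = 1764/49 = 36, a_5 = floor((45 + 18)/36) = 1.
  m_6 = 36*1 - 18 = 18, d_6 = (2088 - 18^2)/36 = 1764/36 = 49, a_6 = floor((45 + 18)/49) = 1.
  m_7 = 49*1 - 18 = 31, d_7 = (2088 - 31^2)/49 = 1127/49 = 23, a_7 = floor((45 + 31)/23) = 3.
  m_8 = 23*3 - 31 = 38, d_8 = (2088 - 38^2)/23 = 644/23 = 28, a_8 = floor((45 + 38)/28) = 2.
  m_9 = 28*2 - 38 = 18, d_9 = (2088 - 18^2)/28 = 1764/28 = 63, a_9 = floor((45 + 18)/63) = 1.
  m_10 = 63*1 - 18 = 45, d_10 = (2088 - 45^2)/63 = 63/63 = 1, a_10 = floor((45 + 45)/1) = 90.
  m_11 = 1*90 - 45 = 45, d_11 = (2088 - 45^2)/1 = 63/1 = 63: (m_11, d_11) = (m_1, d_1) = (45, 63), so from here the quotients repeat a_1, ..., a_10; the period length is 10.
So sqrt(2088) = [45; (1, 2, 3, 1, 1, 1, 3, 2, 1, 90)] with period length k = 10.
k is even, so the fundamental solution of x^2 - 2088y^2 = 1 is (p_{k-1}, q_{k-1}) = (p_9, q_9); compute convergents through index 9.
Convergents (p_i = a_i*p_{i-1} + p_{i-2}, q_i = a_i*q_{i-1} + q_{i-2} with p_{-2}=0, p_{-1}=1, q_{-2}=1, q_{-1}=0):
  i=0: a_0=45, p_0 = 45*1 + 0 = 45, q_0 = 45*0 + 1 = 1.
  i=1: a_1=1, p_1 = 1*45 + 1 = 46, q_1 = 1*1 + 0 = 1.
  i=2: a_2=2, p_2 = 2*46 + 45 = 137, q_2 = 2*1 + 1 = 3.
  i=3: a_3=3, p_3 = 3*137 + 46 = 457, q_3 = 3*3 + 1 = 10.
  i=4: a_4=1, p_4 = 1*457 + 137 = 594, q_4 = 1*10 + 3 = 13.
  i=5: a_5=1, p_5 = 1*594 + 457 = 1051, q_5 = 1*13 + 10 = 23.
  i=6: a_6=1, p_6 = 1*1051 + 594 = 1645, q_6 = 1*23 + 13 = 36.
  i=7: a_7=3, p_7 = 3*1645 + 1051 = 5986, q_7 = 3*36 + 23 = 131.
  i=8: a_8=2, p_8 = 2*5986 + 1645 = 13617, q_8 = 2*131 + 36 = 298.
  i=9: a_9=1, p_9 = 1*13617 + 5986 = 19603, q_9 = 1*298 + 131 = 429.
Check: 19603^2 - 2088*429^2 = 384277609 - 384277608 = 1, so (x, y) = (19603, 429) solves the equation, and by the theorem it is the least positive solution.

(x, y) = (19603, 429)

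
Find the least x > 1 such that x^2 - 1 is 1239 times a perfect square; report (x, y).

(x, y) = (176, 5)

First expand sqrt(1239) as a continued fraction. With x_i = (sqrt(1239) + m_i)/d_i and (m_0, d_0) = (0, 1): a_0 = floor(sqrt(1239)) = 35, since 35^2 = 1225 <= 1239 < 1296 = 36^2.
Iterate m_{i+1} = d_i*a_i - m_i, d_{i+1} = (1239 - m_{i+1}^2)/d_i, a_{i+1} = floor((a_0 + m_{i+1})/d_{i+1}):
  m_1 = 1*35 - 0 = 35, d_1 = (1239 - 35^2)/1 = 14/1 = 14, a_1 = floor((35 + 35)/14) = 5.
  m_2 = 14*5 - 35 = 35, d_2 = (1239 - 35^2)/14 = 14/14 = 1, a_2 = floor((35 + 35)/1) = 70.
  m_3 = 1*70 - 35 = 35, d_3 = (1239 - 35^2)/1 = 14/1 = 14: (m_3, d_3) = (m_1, d_1) = (35, 14), so from here the quotients repeat a_1, a_2; the period length is 2.
So sqrt(1239) = [35; (5, 70)] with period length k = 2.
k is even, so the fundamental solution of x^2 - 1239y^2 = 1 is (p_{k-1}, q_{k-1}) = (p_1, q_1); compute convergents through index 1.
Convergents (p_i = a_i*p_{i-1} + p_{i-2}, q_i = a_i*q_{i-1} + q_{i-2} with p_{-2}=0, p_{-1}=1, q_{-2}=1, q_{-1}=0):
  i=0: a_0=35, p_0 = 35*1 + 0 = 35, q_0 = 35*0 + 1 = 1.
  i=1: a_1=5, p_1 = 5*35 + 1 = 176, q_1 = 5*1 + 0 = 5.
Check: 176^2 - 1239*5^2 = 30976 - 30975 = 1, so (x, y) = (176, 5) solves the equation, and by the theorem it is the least positive solution.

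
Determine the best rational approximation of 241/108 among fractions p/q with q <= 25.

29/13

Expand x = 241/108 as a continued fraction with the Euclidean algorithm:
  241 = 2*108 + 25, so a_0 = 2.
  108 = 4*25 + 8, so a_1 = 4.
  25 = 3*8 + 1, so a_2 = 3.
  8 = 8*1 + 0, so a_3 = 8.
so x = [2; 4, 3, 8].
Convergents (p_i = a_i*p_{i-1} + p_{i-2}, q_i = a_i*q_{i-1} + q_{i-2} with p_{-2}=0, p_{-1}=1, q_{-2}=1, q_{-1}=0), until the denominator exceeds 25:
  i=0: a_0=2, p_0 = 2*1 + 0 = 2, q_0 = 2*0 + 1 = 1.
  i=1: a_1=4, p_1 = 4*2 + 1 = 9, q_1 = 4*1 + 0 = 4.
  i=2: a_2=3, p_2 = 3*9 + 2 = 29, q_2 = 3*4 + 1 = 13.
  i=3: a_3=8, p_3 = 8*29 + 9 = 241, q_3 = 8*13 + 4 = 108.
q_3 = 108 > 25, so the last convergent with denominator <= 25 is p_2/q_2 = 29/13.
The closest fraction with denominator <= 25 is either p_2/q_2 or the intermediate fraction (k*p_2 + p_1)/(k*q_2 + q_1) with the largest k >= 1 whose denominator stays <= 25; these approach x as k grows, and every other convergent or intermediate fraction in range is farther away.
Largest k: floor((25 - q_1)/q_2) = floor((25 - 4)/13) = 1.
That gives (1*29 + 9)/(1*13 + 4) = 38/17.
Compare the errors: |x - 29/13| = |241*13 - 29*108|/(108*13) = 1/1404, and |x - 38/17| = |241*17 - 38*108|/(108*17) = 7/1836.
Cross-multiplying, 1*1836 = 1836 < 9828 = 7*1404, so 1/1404 is smaller: the convergent 29/13 is closer to x than 38/17.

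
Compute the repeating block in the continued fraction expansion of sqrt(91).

[9; (1, 1, 5, 1, 5, 1, 1, 18)]

Write x_i = (sqrt(91) + m_i)/d_i with (m_0, d_0) = (0, 1). a_0 = floor(sqrt(91)) = 9, since 9^2 = 81 <= 91 < 100 = 10^2.
Iterate m_{i+1} = d_i*a_i - m_i, d_{i+1} = (91 - m_{i+1}^2)/d_i, a_{i+1} = floor((a_0 + m_{i+1})/d_{i+1}):
  m_1 = 1*9 - 0 = 9, d_1 = (91 - 9^2)/1 = 10/1 = 10, a_1 = floor((9 + 9)/10) = 1.
  m_2 = 10*1 - 9 = 1, d_2 = (91 - 1^2)/10 = 90/10 = 9, a_2 = floor((9 + 1)/9) = 1.
  m_3 = 9*1 - 1 = 8, d_3 = (91 - 8^2)/9 = 27/9 = 3, a_3 = floor((9 + 8)/3) = 5.
  m_4 = 3*5 - 8 = 7, d_4 = (91 - 7^2)/3 = 42/3 = 14, a_4 = floor((9 + 7)/14) = 1.
  m_5 = 14*1 - 7 = 7, d_5 = (91 - 7^2)/14 = 42/14 = 3, a_5 = floor((9 + 7)/3) = 5.
  m_6 = 3*5 - 7 = 8, d_6 = (91 - 8^2)/3 = 27/3 = 9, a_6 = floor((9 + 8)/9) = 1.
  m_7 = 9*1 - 8 = 1, d_7 = (91 - 1^2)/9 = 90/9 = 10, a_7 = floor((9 + 1)/10) = 1.
  m_8 = 10*1 - 1 = 9, d_8 = (91 - 9^2)/10 = 10/10 = 1, a_8 = floor((9 + 9)/1) = 18.
  m_9 = 1*18 - 9 = 9, d_9 = (91 - 9^2)/1 = 10/1 = 10: (m_9, d_9) = (m_1, d_1) = (9, 10), so from here the quotients repeat a_1, ..., a_8; the period length is 8.
Hence the expansion of sqrt(91) is a_0 = 9 followed by the repeating block 1, 1, 5, 1, 5, 1, 1, 18 (period 8).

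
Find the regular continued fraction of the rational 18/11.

Run the Euclidean algorithm on 18 and 11; the successive quotients are the partial quotients a_0, a_1, ... (each step inverts the fractional part left over by the previous one):
  18 = 1*11 + 7, so a_0 = 1.
  11 = 1*7 + 4, so a_1 = 1.
  7 = 1*4 + 3, so a_2 = 1.
  4 = 1*3 + 1, so a_3 = 1.
  3 = 3*1 + 0, so a_4 = 3.
The remainder reaches 0 after 5 divisions, so the expansion has 5 partial quotients, read off in order.

[1; 1, 1, 1, 3]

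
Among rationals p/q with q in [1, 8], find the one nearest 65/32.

Expand x = 65/32 as a continued fraction with the Euclidean algorithm:
  65 = 2*32 + 1, so a_0 = 2.
  32 = 32*1 + 0, so a_1 = 32.
so x = [2; 32].
Convergents (p_i = a_i*p_{i-1} + p_{i-2}, q_i = a_i*q_{i-1} + q_{i-2} with p_{-2}=0, p_{-1}=1, q_{-2}=1, q_{-1}=0), until the denominator exceeds 8:
  i=0: a_0=2, p_0 = 2*1 + 0 = 2, q_0 = 2*0 + 1 = 1.
  i=1: a_1=32, p_1 = 32*2 + 1 = 65, q_1 = 32*1 + 0 = 32.
q_1 = 32 > 8, so the last convergent with denominator <= 8 is p_0/q_0 = 2/1.
The closest fraction with denominator <= 8 is either p_0/q_0 or the intermediate fraction (k*p_0 + p_{-1})/(k*q_0 + q_{-1}) with the largest k >= 1 whose denominator stays <= 8; these approach x as k grows, and every other convergent or intermediate fraction in range is farther away.
Largest k: floor((8 - q_{-1})/q_0) = floor((8 - 0)/1) = 8 (using the seeds p_{-1} = 1, q_{-1} = 0).
That gives (8*2 + 1)/(8*1 + 0) = 17/8.
Compare the errors: |x - 2/1| = |65*1 - 2*32|/(32*1) = 1/32, and |x - 17/8| = |65*8 - 17*32|/(32*8) = 24/256.
Cross-multiplying, 1*256 = 256 < 768 = 24*32, so 1/32 is smaller: the convergent 2/1 is closer to x than 17/8.

2/1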